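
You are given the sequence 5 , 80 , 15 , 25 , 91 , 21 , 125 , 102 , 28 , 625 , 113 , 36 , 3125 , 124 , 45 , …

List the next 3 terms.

15625, 135, 55

Split by position mod 3: positions 1, 4, 7, … form one track, and each other residue class forms its own.
Track A: 5, 25, 125, 625, 3125 (powers of 5).
Track B: 80, 91, 102, 113, 124 (arithmetic with common difference +11).
Track C: 15, 21, 28, 36, 45 (the triangular numbers T_5, T_6, …).
The 16th slot belongs to track A; its 6th term is 15625.
The 17th slot belongs to track B; its 6th term is 135.
Term 18 comes from track C (its 6th entry): 55.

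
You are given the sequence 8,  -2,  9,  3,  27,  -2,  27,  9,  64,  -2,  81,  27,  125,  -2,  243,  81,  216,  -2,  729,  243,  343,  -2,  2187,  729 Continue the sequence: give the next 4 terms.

Taking every 4th term gives 4 separate tracks.
Track A is 8, 27, 64, 125, 216, 343, which is the cubes 2³, 3³, 4³, ….
Track B is -2, -2, -2, -2, -2, -2, which is the constant sequence -2.
Track C is 9, 27, 81, 243, 729, 2187, which is powers 3^2, 3^3, 3^4, ….
Track D is 3, 9, 27, 81, 243, 729, which is a geometric progression (common ratio 3).
Term 25 comes from track A (its 7th entry): 512.
Position 26 → track B, term 7 = -2.
Term 27 comes from track C (its 7th entry): 6561.
Term 28 comes from track D (its 7th entry): 2187.

512, -2, 6561, 2187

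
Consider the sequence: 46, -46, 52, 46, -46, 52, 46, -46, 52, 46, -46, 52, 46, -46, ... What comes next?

Reading positions in blocks of 3 reveals the pattern AAB — 2 tracks woven together.
Track A: 46, -46, 46, -46, 46, -46, 46, -46, 46, -46 (oscillating between 46 and -46).
Track B: 52, 52, 52, 52 (always 52).
Position 15 → track B, term 5 = 52.

52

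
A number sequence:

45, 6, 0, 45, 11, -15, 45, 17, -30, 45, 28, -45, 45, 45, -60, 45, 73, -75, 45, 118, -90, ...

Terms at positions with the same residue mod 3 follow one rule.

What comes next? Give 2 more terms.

45, 191

Taking every 3rd term gives 3 separate tracks.
Track A: 45, 45, 45, 45, 45, 45, 45 (always 45).
Track B: 6, 11, 17, 28, 45, 73, 118 (each term equals the sum of the previous two).
Track C: 0, -15, -30, -45, -60, -75, -90 (arithmetic, step −15).
Position 22 → track A, term 8 = 45.
Term 23 comes from track B (its 8th entry): 191.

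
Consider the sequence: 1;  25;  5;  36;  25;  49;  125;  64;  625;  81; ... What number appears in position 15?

Taking every 2nd term gives 2 separate tracks.
Subsequence A: 1, 5, 25, 125, 625. Multiplying by 5 each time.
Subsequence B: 25, 36, 49, 64, 81. Consecutive squares n² from n = 5.
The 15th slot belongs to subsequence A; its 8th term is 78125.

78125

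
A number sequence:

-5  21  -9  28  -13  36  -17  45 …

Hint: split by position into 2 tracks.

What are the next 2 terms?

Positions 1, 3, 5, … form one subsequence and positions 2, 4, 6, … form another.
Subsequence A: -5, -9, -13, -17. Arithmetic with common difference −4.
Subsequence B: 21, 28, 36, 45. Triangular numbers starting at T_6.
Position 9 → subsequence A, term 5 = -21.
The 10th slot belongs to subsequence B; its 5th term is 55.

-21, 55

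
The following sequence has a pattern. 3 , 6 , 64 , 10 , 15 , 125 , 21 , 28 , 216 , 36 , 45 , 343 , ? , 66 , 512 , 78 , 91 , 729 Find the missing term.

The slot pattern repeats as AAB (period 3), so there are 2 interleaved tracks.
Subsequence A: 3, 6, 10, 15, 21, 28, 36, 45, ?, 66, 78, 91 (the triangular numbers T_2, T_3, …).
Subsequence B: 64, 125, 216, 343, 512, 729 (perfect cubes starting at 4³).
Filling subsequence A at index 9 by its rule yields 55.

55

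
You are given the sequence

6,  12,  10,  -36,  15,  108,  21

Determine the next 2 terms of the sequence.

Positions 1, 3, 5, … form one subsequence and positions 2, 4, 6, … form another.
Track A is 6, 10, 15, 21, which is triangular numbers starting at T_3.
Track B is 12, -36, 108, which is multiplying by -3 each time.
Term 8 comes from track B (its 4th entry): -324.
Position 9 → track A, term 5 = 28.

-324, 28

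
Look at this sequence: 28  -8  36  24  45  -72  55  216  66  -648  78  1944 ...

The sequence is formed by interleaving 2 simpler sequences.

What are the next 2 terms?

Positions 1, 3, 5, … form one subsequence and positions 2, 4, 6, … form another.
Stream A is 28, 36, 45, 55, 66, 78, which is the triangular numbers T_7, T_8, ….
Stream B is -8, 24, -72, 216, -648, 1944, which is geometric with ratio -3.
Position 13 falls in stream A as its term 7, giving 91.
Term 14 comes from stream B (its 7th entry): -5832.

91, -5832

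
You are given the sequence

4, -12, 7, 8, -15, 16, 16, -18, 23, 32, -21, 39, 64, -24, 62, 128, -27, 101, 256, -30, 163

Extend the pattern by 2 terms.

512, -33

Taking every 3rd term gives 3 separate tracks.
Track A = 4, 8, 16, 32, 64, 128, 256: powers of 2.
Track B = -12, -15, -18, -21, -24, -27, -30: arithmetic, step −3.
Track C = 7, 16, 23, 39, 62, 101, 163: Fibonacci-style (each term is the sum of the two before it).
Position 22 falls in track A as its term 8, giving 512.
The 23rd slot belongs to track B; its 8th term is -33.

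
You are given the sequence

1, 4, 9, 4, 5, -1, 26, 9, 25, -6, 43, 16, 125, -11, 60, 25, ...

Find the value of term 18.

Read the sequence 4 terms at a time; column i is its own pattern.
Stream A: 1, 5, 25, 125. Powers of 5.
Stream B: 4, -1, -6, -11. Arithmetic with common difference −5.
Stream C: 9, 26, 43, 60. Arithmetic with common difference +17.
Stream D: 4, 9, 16, 25. Consecutive squares n² from n = 2.
Position 18 falls in stream B as its term 5, giving -16.

-16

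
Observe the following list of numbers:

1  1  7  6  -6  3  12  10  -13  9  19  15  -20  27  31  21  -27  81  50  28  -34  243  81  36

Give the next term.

-41

Taking every 4th term gives 4 separate tracks.
Subsequence A: 1, -6, -13, -20, -27, -34 — linear: a_n = 8 − 7·n.
Subsequence B: 1, 3, 9, 27, 81, 243 — powers 3^0, 3^1, 3^2, ….
Subsequence C: 7, 12, 19, 31, 50, 81 — each term equals the sum of the previous two.
Subsequence D: 6, 10, 15, 21, 28, 36 — triangular numbers n(n+1)/2 for n = 3, 4, ….
Position 25 falls in subsequence A as its term 7, giving -41.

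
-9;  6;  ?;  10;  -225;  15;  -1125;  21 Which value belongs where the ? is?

The terms cycle through 2 interleaved subsequences.
Track A = -9, ?, -225, -1125: a geometric progression (common ratio 5).
Track B = 6, 10, 15, 21: triangular numbers starting at T_3.
Track A's pattern makes the blank -45.

-45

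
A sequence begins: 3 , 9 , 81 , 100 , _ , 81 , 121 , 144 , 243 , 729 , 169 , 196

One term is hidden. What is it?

27

Positions follow the repeating pattern AABB; grouping by letter gives 2 tracks.
Subsequence A: 3, 9, ?, 81, 243, 729 — powers of 3.
Subsequence B: 81, 100, 121, 144, 169, 196 — perfect squares starting at 9².
Subsequence A's pattern makes the blank 27.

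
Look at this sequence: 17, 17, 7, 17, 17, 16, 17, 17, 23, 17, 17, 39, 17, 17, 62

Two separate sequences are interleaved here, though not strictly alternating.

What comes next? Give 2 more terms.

17, 17

Positions follow the repeating pattern AAB; grouping by letter gives 2 tracks.
Track A is 17, 17, 17, 17, 17, 17, 17, 17, 17, 17, which is always 17.
Track B is 7, 16, 23, 39, 62, which is each term equals the sum of the previous two.
Term 16 comes from track A (its 11th entry): 17.
Position 17 falls in track A as its term 12, giving 17.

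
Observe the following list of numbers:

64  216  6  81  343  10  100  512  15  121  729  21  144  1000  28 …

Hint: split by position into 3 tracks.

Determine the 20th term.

The terms cycle through 3 interleaved subsequences.
Stream A: 64, 81, 100, 121, 144 (perfect squares starting at 8²).
Stream B: 216, 343, 512, 729, 1000 (perfect cubes starting at 6³).
Stream C: 6, 10, 15, 21, 28 (the triangular numbers T_3, T_4, …).
Position 20 → stream B, term 7 = 1728.

1728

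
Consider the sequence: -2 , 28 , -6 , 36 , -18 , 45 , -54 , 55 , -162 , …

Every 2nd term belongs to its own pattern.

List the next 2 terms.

66, -486

Split by position mod 2 into 2 tracks.
Track A = -2, -6, -18, -54, -162: geometric with ratio 3.
Track B = 28, 36, 45, 55: the triangular numbers T_7, T_8, ….
Position 10 → track B, term 5 = 66.
Position 11 → track A, term 6 = -486.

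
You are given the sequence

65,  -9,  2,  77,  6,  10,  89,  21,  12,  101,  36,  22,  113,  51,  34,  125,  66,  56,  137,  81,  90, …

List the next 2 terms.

149, 96

Split by position mod 3: positions 1, 4, 7, … form one track, and each other residue class forms its own.
Subsequence A: 65, 77, 89, 101, 113, 125, 137 — arithmetic with common difference +12.
Subsequence B: -9, 6, 21, 36, 51, 66, 81 — arithmetic with common difference +15.
Subsequence C: 2, 10, 12, 22, 34, 56, 90 — a Fibonacci-like recurrence a_n = a_{n-1} + a_{n-2}.
Position 22 falls in subsequence A as its term 8, giving 149.
The 23rd slot belongs to subsequence B; its 8th term is 96.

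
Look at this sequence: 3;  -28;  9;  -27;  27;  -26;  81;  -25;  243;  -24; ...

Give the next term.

729

Taking every 2nd term gives 2 separate tracks.
Track A is 3, 9, 27, 81, 243, which is successive powers of 3.
Track B is -28, -27, -26, -25, -24, which is linear: a_n = -29 + n.
Term 11 comes from track A (its 6th entry): 729.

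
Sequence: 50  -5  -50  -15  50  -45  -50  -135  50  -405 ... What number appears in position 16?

-10935

Split by position mod 2 into 2 tracks.
Track A: 50, -50, 50, -50, 50. Oscillating between 50 and -50.
Track B: -5, -15, -45, -135, -405. Geometric, ×3 each step.
Term 16 comes from track B (its 8th entry): -10935.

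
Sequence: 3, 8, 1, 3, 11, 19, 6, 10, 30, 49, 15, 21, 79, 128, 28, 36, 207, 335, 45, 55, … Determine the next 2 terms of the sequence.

Positions follow the repeating pattern AABB; grouping by letter gives 2 tracks.
Track A = 3, 8, 11, 19, 30, 49, 79, 128, 207, 335: each term equals the sum of the previous two.
Track B = 1, 3, 6, 10, 15, 21, 28, 36, 45, 55: triangular numbers starting at T_1.
Position 21 falls in track A as its term 11, giving 542.
The 22nd slot belongs to track A; its 12th term is 877.

542, 877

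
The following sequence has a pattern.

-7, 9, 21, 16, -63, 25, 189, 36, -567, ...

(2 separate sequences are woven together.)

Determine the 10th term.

The terms cycle through 2 interleaved subsequences.
Track A is -7, 21, -63, 189, -567, which is geometric with ratio -3.
Track B is 9, 16, 25, 36, which is perfect squares starting at 3².
Position 10 falls in track B as its term 5, giving 49.

49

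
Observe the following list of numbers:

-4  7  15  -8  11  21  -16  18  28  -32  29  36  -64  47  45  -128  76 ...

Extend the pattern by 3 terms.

55, -256, 123

The terms cycle through 3 interleaved subsequences.
Track A: -4, -8, -16, -32, -64, -128. A geometric progression (common ratio 2).
Track B: 7, 11, 18, 29, 47, 76. Fibonacci-style (each term is the sum of the two before it).
Track C: 15, 21, 28, 36, 45. The triangular numbers T_5, T_6, ….
Term 18 comes from track C (its 6th entry): 55.
Term 19 comes from track A (its 7th entry): -256.
The 20th slot belongs to track B; its 7th term is 123.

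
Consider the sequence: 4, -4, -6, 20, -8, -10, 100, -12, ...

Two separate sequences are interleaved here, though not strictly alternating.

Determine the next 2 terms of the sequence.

Positions follow the repeating pattern ABB; grouping by letter gives 2 tracks.
Subsequence A = 4, 20, 100: geometric, ×5 each step.
Subsequence B = -4, -6, -8, -10, -12: arithmetic, step −2.
The 9th slot belongs to subsequence B; its 6th term is -14.
Position 10 falls in subsequence A as its term 4, giving 500.

-14, 500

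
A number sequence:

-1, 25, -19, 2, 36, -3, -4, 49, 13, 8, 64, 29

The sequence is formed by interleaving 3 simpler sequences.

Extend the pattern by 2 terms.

Read the sequence 3 terms at a time; column i is its own pattern.
Subsequence A: -1, 2, -4, 8. Geometric, ×-2 each step.
Subsequence B: 25, 36, 49, 64. Perfect squares starting at 5².
Subsequence C: -19, -3, 13, 29. Linear: a_n = -35 + 16·n.
Term 13 comes from subsequence A (its 5th entry): -16.
Term 14 comes from subsequence B (its 5th entry): 81.

-16, 81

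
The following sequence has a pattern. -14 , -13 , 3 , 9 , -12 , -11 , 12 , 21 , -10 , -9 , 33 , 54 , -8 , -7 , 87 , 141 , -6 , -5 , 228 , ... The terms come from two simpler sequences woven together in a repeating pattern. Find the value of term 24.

966

The slot pattern repeats as AABB (period 4), so there are 2 interleaved tracks.
Track A: -14, -13, -12, -11, -10, -9, -8, -7, -6, -5. Linear: a_n = -15 + n.
Track B: 3, 9, 12, 21, 33, 54, 87, 141, 228. Each term equals the sum of the previous two.
Position 24 falls in track B as its term 12, giving 966.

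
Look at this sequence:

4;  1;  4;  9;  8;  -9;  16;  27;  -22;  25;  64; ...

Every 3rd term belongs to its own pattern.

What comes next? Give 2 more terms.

Read the sequence 3 terms at a time; column i is its own pattern.
Stream A: 4, 9, 16, 25 (perfect squares starting at 2²).
Stream B: 1, 8, 27, 64 (the cubes 1³, 2³, 3³, …).
Stream C: 4, -9, -22 (linear: a_n = 17 − 13·n).
Term 12 comes from stream C (its 4th entry): -35.
Position 13 → stream A, term 5 = 36.

-35, 36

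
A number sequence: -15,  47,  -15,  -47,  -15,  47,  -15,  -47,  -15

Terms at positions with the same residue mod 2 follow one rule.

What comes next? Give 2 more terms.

Positions 1, 3, 5, … form one subsequence and positions 2, 4, 6, … form another.
Stream A: -15, -15, -15, -15, -15 (constant -15).
Stream B: 47, -47, 47, -47 (alternating ±47).
Term 10 comes from stream B (its 5th entry): 47.
The 11th slot belongs to stream A; its 6th term is -15.

47, -15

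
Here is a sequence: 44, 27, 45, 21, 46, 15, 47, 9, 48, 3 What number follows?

Positions 1, 3, 5, … form one subsequence and positions 2, 4, 6, … form another.
Stream A: 44, 45, 46, 47, 48 (arithmetic with common difference +1).
Stream B: 27, 21, 15, 9, 3 (subtracting 6 each time).
Position 11 falls in stream A as its term 6, giving 49.

49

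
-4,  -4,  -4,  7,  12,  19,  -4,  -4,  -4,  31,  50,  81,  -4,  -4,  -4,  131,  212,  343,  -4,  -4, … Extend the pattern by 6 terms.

Reading positions in blocks of 6 reveals the pattern AAABBB — 2 tracks woven together.
Track A = -4, -4, -4, -4, -4, -4, -4, -4, -4, -4, -4: always -4.
Track B = 7, 12, 19, 31, 50, 81, 131, 212, 343: Fibonacci-style (each term is the sum of the two before it).
Term 21 comes from track A (its 12th entry): -4.
Position 22 falls in track B as its term 10, giving 555.
Position 23 falls in track B as its term 11, giving 898.
Position 24 falls in track B as its term 12, giving 1453.
Position 25 falls in track A as its term 13, giving -4.
Position 26 → track A, term 14 = -4.

-4, 555, 898, 1453, -4, -4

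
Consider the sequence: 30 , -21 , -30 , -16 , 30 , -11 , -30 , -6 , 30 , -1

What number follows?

-30

Odd-indexed and even-indexed terms follow separate rules.
Track A: 30, -30, 30, -30, 30. Oscillating between 30 and -30.
Track B: -21, -16, -11, -6, -1. Adding 5 each time.
Position 11 falls in track A as its term 6, giving -30.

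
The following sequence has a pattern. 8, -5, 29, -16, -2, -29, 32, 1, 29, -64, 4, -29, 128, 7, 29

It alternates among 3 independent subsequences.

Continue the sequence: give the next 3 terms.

-256, 10, -29

Read the sequence 3 terms at a time; column i is its own pattern.
Stream A: 8, -16, 32, -64, 128 — geometric, ×-2 each step.
Stream B: -5, -2, 1, 4, 7 — arithmetic, step +3.
Stream C: 29, -29, 29, -29, 29 — oscillating between 29 and -29.
Term 16 comes from stream A (its 6th entry): -256.
Term 17 comes from stream B (its 6th entry): 10.
Position 18 falls in stream C as its term 6, giving -29.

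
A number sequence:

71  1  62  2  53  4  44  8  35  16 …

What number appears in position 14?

64

Split by position mod 2 into 2 tracks.
Track A: 71, 62, 53, 44, 35 — arithmetic, step −9.
Track B: 1, 2, 4, 8, 16 — powers 2^0, 2^1, 2^2, ….
The 14th slot belongs to track B; its 7th term is 64.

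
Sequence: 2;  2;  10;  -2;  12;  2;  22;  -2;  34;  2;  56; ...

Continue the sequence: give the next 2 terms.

Odd-indexed and even-indexed terms follow separate rules.
Track A: 2, 10, 12, 22, 34, 56. Each term equals the sum of the previous two.
Track B: 2, -2, 2, -2, 2. Alternating ±2.
The 12th slot belongs to track B; its 6th term is -2.
The 13th slot belongs to track A; its 7th term is 90.

-2, 90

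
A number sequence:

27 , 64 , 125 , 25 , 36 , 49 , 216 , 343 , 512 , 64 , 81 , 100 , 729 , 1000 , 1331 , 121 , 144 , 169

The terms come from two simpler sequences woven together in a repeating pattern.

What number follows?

1728

Positions follow the repeating pattern AAABBB; grouping by letter gives 2 tracks.
Track A: 27, 64, 125, 216, 343, 512, 729, 1000, 1331. Consecutive cubes n³ from n = 3.
Track B: 25, 36, 49, 64, 81, 100, 121, 144, 169. Perfect squares starting at 5².
Position 19 falls in track A as its term 10, giving 1728.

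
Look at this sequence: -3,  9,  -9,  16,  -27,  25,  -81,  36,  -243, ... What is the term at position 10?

Odd-indexed and even-indexed terms follow separate rules.
Track A: -3, -9, -27, -81, -243 (geometric with ratio 3).
Track B: 9, 16, 25, 36 (the squares 3², 4², 5², …).
Position 10 → track B, term 5 = 49.

49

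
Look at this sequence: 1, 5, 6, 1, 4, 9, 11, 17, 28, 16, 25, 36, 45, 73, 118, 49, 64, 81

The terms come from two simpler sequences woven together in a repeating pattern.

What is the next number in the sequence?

191

Positions follow the repeating pattern AAABBB; grouping by letter gives 2 tracks.
Track A: 1, 5, 6, 11, 17, 28, 45, 73, 118. Fibonacci-style (each term is the sum of the two before it).
Track B: 1, 4, 9, 16, 25, 36, 49, 64, 81. Perfect squares starting at 1².
Position 19 falls in track A as its term 10, giving 191.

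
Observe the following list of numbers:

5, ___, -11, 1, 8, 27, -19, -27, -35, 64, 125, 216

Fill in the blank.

-3

Positions follow the repeating pattern AAABBB; grouping by letter gives 2 tracks.
Track A is 5, ?, -11, -19, -27, -35, which is linear: a_n = 13 − 8·n.
Track B is 1, 8, 27, 64, 125, 216, which is consecutive cubes n³ from n = 1.
The gap is track A's term 2; the rule gives -3.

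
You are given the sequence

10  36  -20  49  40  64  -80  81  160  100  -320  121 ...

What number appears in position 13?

Odd-indexed and even-indexed terms follow separate rules.
Track A: 10, -20, 40, -80, 160, -320 (a geometric progression (common ratio -2)).
Track B: 36, 49, 64, 81, 100, 121 (the squares 6², 7², 8², …).
The 13th slot belongs to track A; its 7th term is 640.

640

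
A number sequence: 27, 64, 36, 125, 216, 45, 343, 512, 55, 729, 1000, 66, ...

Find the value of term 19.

Reading positions in blocks of 3 reveals the pattern AAB — 2 tracks woven together.
Subsequence A: 27, 64, 125, 216, 343, 512, 729, 1000 (consecutive cubes n³ from n = 3).
Subsequence B: 36, 45, 55, 66 (triangular numbers n(n+1)/2 for n = 8, 9, …).
The 19th slot belongs to subsequence A; its 13th term is 3375.

3375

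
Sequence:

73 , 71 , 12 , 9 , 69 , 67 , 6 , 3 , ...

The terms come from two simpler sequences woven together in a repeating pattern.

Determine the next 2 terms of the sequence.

Positions follow the repeating pattern AABB; grouping by letter gives 2 tracks.
Subsequence A: 73, 71, 69, 67 (arithmetic, step −2).
Subsequence B: 12, 9, 6, 3 (arithmetic with common difference −3).
The 9th slot belongs to subsequence A; its 5th term is 65.
The 10th slot belongs to subsequence A; its 6th term is 63.

65, 63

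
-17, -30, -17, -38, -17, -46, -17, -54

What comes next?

-17

Positions 1, 3, 5, … form one subsequence and positions 2, 4, 6, … form another.
Track A: -17, -17, -17, -17 (always -17).
Track B: -30, -38, -46, -54 (linear: a_n = -22 − 8·n).
Position 9 falls in track A as its term 5, giving -17.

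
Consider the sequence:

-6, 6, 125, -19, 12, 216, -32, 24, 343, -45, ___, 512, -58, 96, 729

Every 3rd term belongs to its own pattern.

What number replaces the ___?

48

The terms cycle through 3 interleaved subsequences.
Stream A: -6, -19, -32, -45, -58 — arithmetic with common difference −13.
Stream B: 6, 12, 24, ?, 96 — multiplying by 2 each time.
Stream C: 125, 216, 343, 512, 729 — the cubes 5³, 6³, 7³, ….
Filling stream B at index 4 by its rule yields 48.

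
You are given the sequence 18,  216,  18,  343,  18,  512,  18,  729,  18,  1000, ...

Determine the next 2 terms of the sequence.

Split by position mod 2 into 2 tracks.
Stream A is 18, 18, 18, 18, 18, which is constant 18.
Stream B is 216, 343, 512, 729, 1000, which is the cubes 6³, 7³, 8³, ….
Position 11 → stream A, term 6 = 18.
The 12th slot belongs to stream B; its 6th term is 1331.

18, 1331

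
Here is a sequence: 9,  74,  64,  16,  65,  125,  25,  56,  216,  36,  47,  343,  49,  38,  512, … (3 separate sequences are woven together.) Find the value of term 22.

The terms cycle through 3 interleaved subsequences.
Track A: 9, 16, 25, 36, 49. Perfect squares starting at 3².
Track B: 74, 65, 56, 47, 38. Subtracting 9 each time.
Track C: 64, 125, 216, 343, 512. The cubes 4³, 5³, 6³, ….
Position 22 → track A, term 8 = 100.

100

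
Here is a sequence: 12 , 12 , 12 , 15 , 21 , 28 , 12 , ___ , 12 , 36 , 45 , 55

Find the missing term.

12

The slot pattern repeats as AAABBB (period 6), so there are 2 interleaved tracks.
Track A: 12, 12, 12, 12, ?, 12 (always 12).
Track B: 15, 21, 28, 36, 45, 55 (triangular numbers n(n+1)/2 for n = 5, 6, …).
The gap is track A's term 5; the rule gives 12.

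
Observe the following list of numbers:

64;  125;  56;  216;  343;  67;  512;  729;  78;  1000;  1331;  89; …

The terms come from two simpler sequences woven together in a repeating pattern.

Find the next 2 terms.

1728, 2197

The slot pattern repeats as AAB (period 3), so there are 2 interleaved tracks.
Subsequence A: 64, 125, 216, 343, 512, 729, 1000, 1331 (consecutive cubes n³ from n = 4).
Subsequence B: 56, 67, 78, 89 (adding 11 each time).
Position 13 → subsequence A, term 9 = 1728.
Position 14 → subsequence A, term 10 = 2197.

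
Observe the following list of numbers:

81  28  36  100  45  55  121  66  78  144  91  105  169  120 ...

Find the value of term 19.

225

Positions follow the repeating pattern ABB; grouping by letter gives 2 tracks.
Track A is 81, 100, 121, 144, 169, which is perfect squares starting at 9².
Track B is 28, 36, 45, 55, 66, 78, 91, 105, 120, which is triangular numbers starting at T_7.
Term 19 comes from track A (its 7th entry): 225.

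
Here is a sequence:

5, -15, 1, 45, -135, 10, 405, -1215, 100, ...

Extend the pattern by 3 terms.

Positions follow the repeating pattern AAB; grouping by letter gives 2 tracks.
Track A is 5, -15, 45, -135, 405, -1215, which is geometric, ×-3 each step.
Track B is 1, 10, 100, which is powers of 10.
Position 10 falls in track A as its term 7, giving 3645.
The 11th slot belongs to track A; its 8th term is -10935.
The 12th slot belongs to track B; its 4th term is 1000.

3645, -10935, 1000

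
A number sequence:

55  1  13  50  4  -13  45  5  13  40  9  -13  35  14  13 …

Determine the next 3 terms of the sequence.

Split by position mod 3: positions 1, 4, 7, … form one track, and each other residue class forms its own.
Track A: 55, 50, 45, 40, 35 — subtracting 5 each time.
Track B: 1, 4, 5, 9, 14 — Fibonacci-style (each term is the sum of the two before it).
Track C: 13, -13, 13, -13, 13 — alternating ±13.
Position 16 falls in track A as its term 6, giving 30.
Position 17 → track B, term 6 = 23.
Position 18 falls in track C as its term 6, giving -13.

30, 23, -13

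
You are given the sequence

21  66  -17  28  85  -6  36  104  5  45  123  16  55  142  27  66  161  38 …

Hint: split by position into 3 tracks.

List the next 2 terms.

Taking every 3rd term gives 3 separate tracks.
Track A: 21, 28, 36, 45, 55, 66 (the triangular numbers T_6, T_7, …).
Track B: 66, 85, 104, 123, 142, 161 (adding 19 each time).
Track C: -17, -6, 5, 16, 27, 38 (arithmetic with common difference +11).
Position 19 → track A, term 7 = 78.
Term 20 comes from track B (its 7th entry): 180.

78, 180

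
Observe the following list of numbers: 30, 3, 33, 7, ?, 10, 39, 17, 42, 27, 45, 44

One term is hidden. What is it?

Positions 1, 3, 5, … form one subsequence and positions 2, 4, 6, … form another.
Stream A is 30, 33, ?, 39, 42, 45, which is arithmetic, step +3.
Stream B is 3, 7, 10, 17, 27, 44, which is Fibonacci-style (each term is the sum of the two before it).
Filling stream A at index 3 by its rule yields 36.

36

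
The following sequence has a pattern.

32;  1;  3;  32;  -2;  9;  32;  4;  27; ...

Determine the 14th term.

The terms cycle through 3 interleaved subsequences.
Track A: 32, 32, 32 — always 32.
Track B: 1, -2, 4 — geometric, ×-2 each step.
Track C: 3, 9, 27 — powers of 3.
The 14th slot belongs to track B; its 5th term is 16.

16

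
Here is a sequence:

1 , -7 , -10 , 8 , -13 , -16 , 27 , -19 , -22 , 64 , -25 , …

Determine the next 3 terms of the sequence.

-28, 125, -31

The slot pattern repeats as ABB (period 3), so there are 2 interleaved tracks.
Track A: 1, 8, 27, 64 (the cubes 1³, 2³, 3³, …).
Track B: -7, -10, -13, -16, -19, -22, -25 (arithmetic, step −3).
The 12th slot belongs to track B; its 8th term is -28.
The 13th slot belongs to track A; its 5th term is 125.
Position 14 → track B, term 9 = -31.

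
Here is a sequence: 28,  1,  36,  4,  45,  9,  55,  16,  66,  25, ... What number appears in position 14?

49

The terms cycle through 2 interleaved subsequences.
Stream A is 28, 36, 45, 55, 66, which is the triangular numbers T_7, T_8, ….
Stream B is 1, 4, 9, 16, 25, which is consecutive squares n² from n = 1.
The 14th slot belongs to stream B; its 7th term is 49.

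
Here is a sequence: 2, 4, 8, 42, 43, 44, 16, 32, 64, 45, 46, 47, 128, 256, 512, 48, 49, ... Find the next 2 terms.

Reading positions in blocks of 6 reveals the pattern AAABBB — 2 tracks woven together.
Track A: 2, 4, 8, 16, 32, 64, 128, 256, 512. Powers of 2.
Track B: 42, 43, 44, 45, 46, 47, 48, 49. Linear: a_n = 41 + n.
Position 18 falls in track B as its term 9, giving 50.
The 19th slot belongs to track A; its 10th term is 1024.

50, 1024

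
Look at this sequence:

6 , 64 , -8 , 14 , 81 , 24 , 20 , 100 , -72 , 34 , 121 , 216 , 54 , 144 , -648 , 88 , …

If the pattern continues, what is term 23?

225

Split by position mod 3 into 3 tracks.
Track A = 6, 14, 20, 34, 54, 88: a Fibonacci-like recurrence a_n = a_{n-1} + a_{n-2}.
Track B = 64, 81, 100, 121, 144: the squares 8², 9², 10², ….
Track C = -8, 24, -72, 216, -648: geometric with ratio -3.
Term 23 comes from track B (its 8th entry): 225.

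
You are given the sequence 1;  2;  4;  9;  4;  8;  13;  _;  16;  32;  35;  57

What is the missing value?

22

Reading positions in blocks of 4 reveals the pattern AABB — 2 tracks woven together.
Track A is 1, 2, 4, 8, 16, 32, which is successive powers of 2.
Track B is 4, 9, 13, ?, 35, 57, which is each term equals the sum of the previous two.
So the missing entry in track B is 22.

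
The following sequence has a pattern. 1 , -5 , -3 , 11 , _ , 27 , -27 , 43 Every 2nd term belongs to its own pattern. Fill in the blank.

9

Split by position mod 2 into 2 tracks.
Track A: 1, -3, ?, -27. Multiplying by -3 each time.
Track B: -5, 11, 27, 43. Arithmetic with common difference +16.
So the missing entry in track A is 9.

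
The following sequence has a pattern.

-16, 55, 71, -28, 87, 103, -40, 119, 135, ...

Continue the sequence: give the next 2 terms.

-52, 151

Reading positions in blocks of 3 reveals the pattern ABB — 2 tracks woven together.
Stream A: -16, -28, -40 (linear: a_n = -4 − 12·n).
Stream B: 55, 71, 87, 103, 119, 135 (linear: a_n = 39 + 16·n).
Position 10 falls in stream A as its term 4, giving -52.
The 11th slot belongs to stream B; its 7th term is 151.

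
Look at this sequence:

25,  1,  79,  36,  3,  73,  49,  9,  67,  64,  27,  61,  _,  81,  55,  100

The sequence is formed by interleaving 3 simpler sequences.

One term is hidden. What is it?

81

The terms cycle through 3 interleaved subsequences.
Subsequence A: 25, 36, 49, 64, ?, 100. The squares 5², 6², 7², ….
Subsequence B: 1, 3, 9, 27, 81. Powers of 3.
Subsequence C: 79, 73, 67, 61, 55. Linear: a_n = 85 − 6·n.
So the missing entry in subsequence A is 81.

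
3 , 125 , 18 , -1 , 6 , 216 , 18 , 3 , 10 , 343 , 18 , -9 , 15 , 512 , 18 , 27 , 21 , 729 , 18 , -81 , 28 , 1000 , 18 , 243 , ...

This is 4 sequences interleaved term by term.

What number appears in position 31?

18

Split by position mod 4: positions 1, 5, 9, … form one track, and each other residue class forms its own.
Track A = 3, 6, 10, 15, 21, 28: triangular numbers n(n+1)/2 for n = 2, 3, ….
Track B = 125, 216, 343, 512, 729, 1000: the cubes 5³, 6³, 7³, ….
Track C = 18, 18, 18, 18, 18, 18: always 18.
Track D = -1, 3, -9, 27, -81, 243: a geometric progression (common ratio -3).
The 31st slot belongs to track C; its 8th term is 18.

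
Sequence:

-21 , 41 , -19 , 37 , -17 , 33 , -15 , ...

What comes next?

29

Positions 1, 3, 5, … form one subsequence and positions 2, 4, 6, … form another.
Stream A is -21, -19, -17, -15, which is adding 2 each time.
Stream B is 41, 37, 33, which is linear: a_n = 45 − 4·n.
Position 8 falls in stream B as its term 4, giving 29.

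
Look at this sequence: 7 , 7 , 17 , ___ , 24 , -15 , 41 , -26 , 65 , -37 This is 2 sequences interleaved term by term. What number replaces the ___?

Taking every 2nd term gives 2 separate tracks.
Subsequence A: 7, 17, 24, 41, 65 (a Fibonacci-like recurrence a_n = a_{n-1} + a_{n-2}).
Subsequence B: 7, ?, -15, -26, -37 (arithmetic with common difference −11).
Filling subsequence B at index 2 by its rule yields -4.

-4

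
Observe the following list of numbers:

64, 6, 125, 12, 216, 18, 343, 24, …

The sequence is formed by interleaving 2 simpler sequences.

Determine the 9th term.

Taking every 2nd term gives 2 separate tracks.
Track A: 64, 125, 216, 343 (perfect cubes starting at 4³).
Track B: 6, 12, 18, 24 (arithmetic with common difference +6).
Position 9 falls in track A as its term 5, giving 512.

512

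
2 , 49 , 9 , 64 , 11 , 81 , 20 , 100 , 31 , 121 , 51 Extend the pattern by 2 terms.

The terms cycle through 2 interleaved subsequences.
Track A is 2, 9, 11, 20, 31, 51, which is a Fibonacci-like recurrence a_n = a_{n-1} + a_{n-2}.
Track B is 49, 64, 81, 100, 121, which is perfect squares starting at 7².
Position 12 → track B, term 6 = 144.
The 13th slot belongs to track A; its 7th term is 82.

144, 82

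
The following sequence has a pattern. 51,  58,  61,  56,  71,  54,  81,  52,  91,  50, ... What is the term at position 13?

Split by position mod 2 into 2 tracks.
Track A: 51, 61, 71, 81, 91 — arithmetic with common difference +10.
Track B: 58, 56, 54, 52, 50 — arithmetic with common difference −2.
The 13th slot belongs to track A; its 7th term is 111.

111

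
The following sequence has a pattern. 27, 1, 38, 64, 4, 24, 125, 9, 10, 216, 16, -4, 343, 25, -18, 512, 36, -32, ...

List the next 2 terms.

Split by position mod 3: positions 1, 4, 7, … form one track, and each other residue class forms its own.
Track A: 27, 64, 125, 216, 343, 512 — the cubes 3³, 4³, 5³, ….
Track B: 1, 4, 9, 16, 25, 36 — perfect squares starting at 1².
Track C: 38, 24, 10, -4, -18, -32 — linear: a_n = 52 − 14·n.
Term 19 comes from track A (its 7th entry): 729.
Position 20 → track B, term 7 = 49.

729, 49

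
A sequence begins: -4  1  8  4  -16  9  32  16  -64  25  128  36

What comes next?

Odd-indexed and even-indexed terms follow separate rules.
Track A is -4, 8, -16, 32, -64, 128, which is a geometric progression (common ratio -2).
Track B is 1, 4, 9, 16, 25, 36, which is perfect squares starting at 1².
Term 13 comes from track A (its 7th entry): -256.

-256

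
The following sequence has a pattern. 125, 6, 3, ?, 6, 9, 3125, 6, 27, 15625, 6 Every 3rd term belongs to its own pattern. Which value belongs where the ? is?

Taking every 3rd term gives 3 separate tracks.
Track A: 125, ?, 3125, 15625 (powers 5^3, 5^4, 5^5, …).
Track B: 6, 6, 6, 6 (constant 6).
Track C: 3, 9, 27 (geometric, ×3 each step).
Track A's pattern makes the blank 625.

625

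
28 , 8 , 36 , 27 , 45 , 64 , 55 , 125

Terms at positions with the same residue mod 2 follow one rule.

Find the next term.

Taking every 2nd term gives 2 separate tracks.
Subsequence A: 28, 36, 45, 55 (triangular numbers n(n+1)/2 for n = 7, 8, …).
Subsequence B: 8, 27, 64, 125 (the cubes 2³, 3³, 4³, …).
Position 9 falls in subsequence A as its term 5, giving 66.

66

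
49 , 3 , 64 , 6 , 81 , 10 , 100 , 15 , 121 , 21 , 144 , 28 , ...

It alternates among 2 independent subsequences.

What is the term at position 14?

The terms cycle through 2 interleaved subsequences.
Track A is 49, 64, 81, 100, 121, 144, which is the squares 7², 8², 9², ….
Track B is 3, 6, 10, 15, 21, 28, which is triangular numbers starting at T_2.
The 14th slot belongs to track B; its 7th term is 36.

36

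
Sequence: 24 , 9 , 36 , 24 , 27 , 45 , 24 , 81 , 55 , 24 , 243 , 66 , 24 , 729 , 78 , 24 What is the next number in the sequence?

2187

Taking every 3rd term gives 3 separate tracks.
Subsequence A: 24, 24, 24, 24, 24, 24 — always 24.
Subsequence B: 9, 27, 81, 243, 729 — successive powers of 3.
Subsequence C: 36, 45, 55, 66, 78 — triangular numbers starting at T_8.
Term 17 comes from subsequence B (its 6th entry): 2187.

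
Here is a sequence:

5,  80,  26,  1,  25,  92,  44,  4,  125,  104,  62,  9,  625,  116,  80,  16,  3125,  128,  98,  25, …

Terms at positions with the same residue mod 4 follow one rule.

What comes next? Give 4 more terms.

15625, 140, 116, 36

Taking every 4th term gives 4 separate tracks.
Stream A: 5, 25, 125, 625, 3125. A geometric progression (common ratio 5).
Stream B: 80, 92, 104, 116, 128. Arithmetic with common difference +12.
Stream C: 26, 44, 62, 80, 98. Arithmetic with common difference +18.
Stream D: 1, 4, 9, 16, 25. The squares 1², 2², 3², ….
Term 21 comes from stream A (its 6th entry): 15625.
Position 22 falls in stream B as its term 6, giving 140.
Term 23 comes from stream C (its 6th entry): 116.
The 24th slot belongs to stream D; its 6th term is 36.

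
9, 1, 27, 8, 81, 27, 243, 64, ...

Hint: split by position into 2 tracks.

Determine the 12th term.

Positions 1, 3, 5, … form one subsequence and positions 2, 4, 6, … form another.
Stream A: 9, 27, 81, 243 — powers of 3.
Stream B: 1, 8, 27, 64 — consecutive cubes n³ from n = 1.
The 12th slot belongs to stream B; its 6th term is 216.

216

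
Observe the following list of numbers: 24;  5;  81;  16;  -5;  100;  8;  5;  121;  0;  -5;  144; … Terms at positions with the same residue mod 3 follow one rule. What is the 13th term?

-8

Taking every 3rd term gives 3 separate tracks.
Stream A is 24, 16, 8, 0, which is arithmetic with common difference −8.
Stream B is 5, -5, 5, -5, which is the oscillation 5·(−1)^(n+1).
Stream C is 81, 100, 121, 144, which is perfect squares starting at 9².
The 13th slot belongs to stream A; its 5th term is -8.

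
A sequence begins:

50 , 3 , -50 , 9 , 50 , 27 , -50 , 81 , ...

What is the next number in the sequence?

Odd-indexed and even-indexed terms follow separate rules.
Subsequence A = 50, -50, 50, -50: oscillating between 50 and -50.
Subsequence B = 3, 9, 27, 81: multiplying by 3 each time.
Position 9 → subsequence A, term 5 = 50.

50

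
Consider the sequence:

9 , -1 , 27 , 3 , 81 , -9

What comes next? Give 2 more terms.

243, 27

Taking every 2nd term gives 2 separate tracks.
Track A: 9, 27, 81. Successive powers of 3.
Track B: -1, 3, -9. Geometric, ×-3 each step.
Position 7 → track A, term 4 = 243.
Term 8 comes from track B (its 4th entry): 27.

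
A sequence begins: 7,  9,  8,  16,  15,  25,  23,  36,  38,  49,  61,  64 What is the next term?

Odd-indexed and even-indexed terms follow separate rules.
Track A: 7, 8, 15, 23, 38, 61 (each term equals the sum of the previous two).
Track B: 9, 16, 25, 36, 49, 64 (the squares 3², 4², 5², …).
The 13th slot belongs to track A; its 7th term is 99.

99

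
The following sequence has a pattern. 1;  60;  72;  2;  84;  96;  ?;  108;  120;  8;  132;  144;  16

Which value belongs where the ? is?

The slot pattern repeats as ABB (period 3), so there are 2 interleaved tracks.
Stream A is 1, 2, ?, 8, 16, which is successive powers of 2.
Stream B is 60, 72, 84, 96, 108, 120, 132, 144, which is arithmetic, step +12.
The gap is stream A's term 3; the rule gives 4.

4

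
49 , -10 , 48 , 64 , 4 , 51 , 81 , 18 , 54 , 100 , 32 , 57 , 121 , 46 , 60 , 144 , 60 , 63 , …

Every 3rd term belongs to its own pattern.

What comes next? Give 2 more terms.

169, 74

Read the sequence 3 terms at a time; column i is its own pattern.
Subsequence A: 49, 64, 81, 100, 121, 144 (consecutive squares n² from n = 7).
Subsequence B: -10, 4, 18, 32, 46, 60 (arithmetic, step +14).
Subsequence C: 48, 51, 54, 57, 60, 63 (linear: a_n = 45 + 3·n).
Position 19 falls in subsequence A as its term 7, giving 169.
The 20th slot belongs to subsequence B; its 7th term is 74.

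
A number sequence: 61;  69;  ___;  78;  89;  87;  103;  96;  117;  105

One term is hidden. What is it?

The terms cycle through 2 interleaved subsequences.
Subsequence A is 61, ?, 89, 103, 117, which is linear: a_n = 47 + 14·n.
Subsequence B is 69, 78, 87, 96, 105, which is arithmetic, step +9.
Filling subsequence A at index 2 by its rule yields 75.

75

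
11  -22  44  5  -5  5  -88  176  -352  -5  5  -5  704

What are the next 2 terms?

-1408, 2816

Positions follow the repeating pattern AAABBB; grouping by letter gives 2 tracks.
Track A: 11, -22, 44, -88, 176, -352, 704 (multiplying by -2 each time).
Track B: 5, -5, 5, -5, 5, -5 (oscillating between 5 and -5).
Term 14 comes from track A (its 8th entry): -1408.
Position 15 → track A, term 9 = 2816.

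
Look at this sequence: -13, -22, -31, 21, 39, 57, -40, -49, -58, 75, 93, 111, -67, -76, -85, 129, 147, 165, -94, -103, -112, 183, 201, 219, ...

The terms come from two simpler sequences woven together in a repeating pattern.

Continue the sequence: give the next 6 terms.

-121, -130, -139, 237, 255, 273

The slot pattern repeats as AAABBB (period 6), so there are 2 interleaved tracks.
Stream A: -13, -22, -31, -40, -49, -58, -67, -76, -85, -94, -103, -112 — arithmetic, step −9.
Stream B: 21, 39, 57, 75, 93, 111, 129, 147, 165, 183, 201, 219 — arithmetic, step +18.
The 25th slot belongs to stream A; its 13th term is -121.
The 26th slot belongs to stream A; its 14th term is -130.
The 27th slot belongs to stream A; its 15th term is -139.
Position 28 falls in stream B as its term 13, giving 237.
Term 29 comes from stream B (its 14th entry): 255.
The 30th slot belongs to stream B; its 15th term is 273.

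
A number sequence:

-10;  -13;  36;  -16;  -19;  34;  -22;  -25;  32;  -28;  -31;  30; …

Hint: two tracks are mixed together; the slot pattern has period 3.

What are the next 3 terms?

The slot pattern repeats as AAB (period 3), so there are 2 interleaved tracks.
Subsequence A: -10, -13, -16, -19, -22, -25, -28, -31 (linear: a_n = -7 − 3·n).
Subsequence B: 36, 34, 32, 30 (linear: a_n = 38 − 2·n).
The 13th slot belongs to subsequence A; its 9th term is -34.
Position 14 falls in subsequence A as its term 10, giving -37.
Term 15 comes from subsequence B (its 5th entry): 28.

-34, -37, 28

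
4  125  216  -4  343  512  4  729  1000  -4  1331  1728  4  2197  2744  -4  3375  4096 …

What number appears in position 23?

Reading positions in blocks of 3 reveals the pattern ABB — 2 tracks woven together.
Stream A: 4, -4, 4, -4, 4, -4 — alternating ±4.
Stream B: 125, 216, 343, 512, 729, 1000, 1331, 1728, 2197, 2744, 3375, 4096 — the cubes 5³, 6³, 7³, ….
The 23rd slot belongs to stream B; its 15th term is 6859.

6859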